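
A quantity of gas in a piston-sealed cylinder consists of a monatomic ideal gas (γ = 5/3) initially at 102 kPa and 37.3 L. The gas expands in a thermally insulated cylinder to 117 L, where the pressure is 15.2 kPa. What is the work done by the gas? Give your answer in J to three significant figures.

W ≈ 3040 J

Adiabatic: W = (P₁V₁ − P₂V₂)/(γ − 1) with γ = 5/3.
P₁V₁ = 3805 J, P₂V₂ = 1778 J.
W = (3805 − 1778) / 0.6667 = 3039 J.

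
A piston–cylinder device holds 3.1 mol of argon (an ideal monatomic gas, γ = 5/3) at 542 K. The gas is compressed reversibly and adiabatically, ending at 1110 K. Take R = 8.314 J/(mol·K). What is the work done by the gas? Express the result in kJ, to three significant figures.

W ≈ -22.0 kJ

Adiabatic ⇒ Q = 0, so W_by = −ΔU = nCᵥ(T₁ − T₂).
Cᵥ = 3R/2 = 12.47 J/(mol·K).
W = (3.1)(12.47)(542 − 1110) = -21959 J.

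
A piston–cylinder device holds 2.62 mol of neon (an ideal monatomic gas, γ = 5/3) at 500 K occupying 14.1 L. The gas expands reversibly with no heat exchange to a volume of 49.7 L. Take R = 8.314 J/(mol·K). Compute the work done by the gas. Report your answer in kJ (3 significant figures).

W ≈ 9.28 kJ

Adiabatic: TV^(γ−1) = const with γ = 5/3.
T₂ = T₁ (V₁/V₂)^(γ−1) = 500 × (14.1/49.7)^0.667 = 500 × 0.4318 = 215.9 K.
W_by = nCᵥ(T₁ − T₂) = (2.62)(12.47)(500 − 215.9) = 9283 J.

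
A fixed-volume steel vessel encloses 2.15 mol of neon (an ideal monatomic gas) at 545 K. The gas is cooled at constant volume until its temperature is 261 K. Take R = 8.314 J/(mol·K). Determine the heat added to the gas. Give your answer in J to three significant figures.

Constant volume ⇒ W = 0, so Q = ΔU = nCᵥΔT with Cᵥ = 3R/2 = 12.47 J/(mol·K).
ΔU = (2.15)(12.47)(261 − 545) = -7615 J.

Q ≈ -7610 J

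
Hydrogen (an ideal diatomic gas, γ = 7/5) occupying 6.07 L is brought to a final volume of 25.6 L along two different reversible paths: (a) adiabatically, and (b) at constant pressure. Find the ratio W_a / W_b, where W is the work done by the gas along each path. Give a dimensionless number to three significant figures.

Path (a) adiabatic: W = P₁V₁(1 − (V₁/V₂)^(γ−1))/(γ−1) → W_a/(P₁V₁) = 1.094.
Path (b) isobaric: W = P₁(V₂ − V₁) → W_b/(P₁V₁) = 3.217.
W_a / W_b = 1.094 / 3.217 = 0.3401.

W_a / W_b ≈ 0.340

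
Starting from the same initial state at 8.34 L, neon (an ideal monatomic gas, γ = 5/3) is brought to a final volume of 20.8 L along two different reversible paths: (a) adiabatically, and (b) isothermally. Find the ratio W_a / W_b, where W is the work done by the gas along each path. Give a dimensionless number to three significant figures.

W_a / W_b ≈ 0.749

Path (a) adiabatic: W = P₁V₁(1 − (V₁/V₂)^(γ−1))/(γ−1) → W_a/(P₁V₁) = 0.6844.
Path (b) isothermal: W = P₁V₁ ln(V₂/V₁) → W_b/(P₁V₁) = 0.9139.
W_a / W_b = 0.6844 / 0.9139 = 0.7489.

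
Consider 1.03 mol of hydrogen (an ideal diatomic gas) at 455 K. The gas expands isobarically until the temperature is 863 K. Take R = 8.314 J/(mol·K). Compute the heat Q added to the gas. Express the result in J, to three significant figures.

Isobaric: W = nRΔT = (1.03)(8.314)(408) = 3494 J.
ΔU = nCᵥΔT with Cᵥ = 5R/2: ΔU = (1.03)(20.79)(408) = 8735 J.
Q = ΔU + W = 8735 + 3494 = 12229 J.

Q ≈ 12200 J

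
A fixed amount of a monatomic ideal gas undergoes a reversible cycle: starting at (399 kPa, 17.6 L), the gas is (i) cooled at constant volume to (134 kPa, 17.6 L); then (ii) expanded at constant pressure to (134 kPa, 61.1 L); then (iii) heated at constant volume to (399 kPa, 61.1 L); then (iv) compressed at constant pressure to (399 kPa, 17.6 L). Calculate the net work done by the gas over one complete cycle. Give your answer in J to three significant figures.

Constant-volume legs do no work.
W(ii) = (134)(61.1 − 17.6) = 5829 J; W(iv) = (399)(17.6 − 61.1) = -17356 J.
W_net = 5829 − 17356 = -11528 J (the counter-clockwise enclosed area).

W_net ≈ -11500 J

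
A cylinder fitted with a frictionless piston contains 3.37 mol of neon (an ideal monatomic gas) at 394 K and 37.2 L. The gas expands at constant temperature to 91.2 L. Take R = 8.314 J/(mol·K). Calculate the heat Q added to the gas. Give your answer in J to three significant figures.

Q ≈ 9900 J

Isothermal ⇒ ΔU = 0, so Q = W = nRT ln(V₂/V₁).
Q = (3.37)(8.314)(394) ln(91.2/37.2) = 11039 × 0.8967 = 9899 J.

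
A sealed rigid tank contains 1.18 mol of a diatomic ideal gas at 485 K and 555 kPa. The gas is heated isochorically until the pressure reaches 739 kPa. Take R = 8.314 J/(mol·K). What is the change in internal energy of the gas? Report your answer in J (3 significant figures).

Constant volume ⇒ W = 0, so Q = ΔU = nCᵥΔT with Cᵥ = 5R/2 = 20.79 J/(mol·K).
At constant V, T₂/T₁ = P₂/P₁ ⇒ ΔT = T₁(P₂/P₁ − 1) = 485·(739/555 − 1) = 160.8 K.
ΔU = (1.18)(20.79)(160.8) = 3944 J.

ΔU ≈ 3940 J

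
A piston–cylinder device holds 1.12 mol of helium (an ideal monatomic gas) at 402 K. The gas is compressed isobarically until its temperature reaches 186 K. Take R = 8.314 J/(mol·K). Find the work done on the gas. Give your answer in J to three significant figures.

W ≈ 2010 J

Isobaric: W = P ΔV = nR ΔT.
W = (1.12)(8.314)(186 − 402) = -2011 J.
Work on gas = −W_by = 2011 J.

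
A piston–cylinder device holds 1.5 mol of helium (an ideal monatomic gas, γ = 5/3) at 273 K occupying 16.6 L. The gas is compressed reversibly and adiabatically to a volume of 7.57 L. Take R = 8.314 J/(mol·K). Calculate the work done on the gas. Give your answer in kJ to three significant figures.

Adiabatic: TV^(γ−1) = const with γ = 5/3.
T₂ = T₁ (V₁/V₂)^(γ−1) = 273 × (16.6/7.57)^0.667 = 273 × 1.688 = 460.8 K.
W_by = nCᵥ(T₁ − T₂) = (1.5)(12.47)(273 − 460.8) = -3513 J.
Work on gas = −W_by = 3513 J.

W ≈ 3.51 kJ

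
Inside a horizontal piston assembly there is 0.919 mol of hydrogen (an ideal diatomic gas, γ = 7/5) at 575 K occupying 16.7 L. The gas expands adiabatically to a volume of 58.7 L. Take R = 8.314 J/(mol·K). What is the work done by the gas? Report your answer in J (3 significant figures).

Adiabatic: TV^(γ−1) = const with γ = 7/5.
T₂ = T₁ (V₁/V₂)^(γ−1) = 575 × (16.7/58.7)^0.4 = 575 × 0.6048 = 347.8 K.
W_by = nCᵥ(T₁ − T₂) = (0.919)(20.79)(575 − 347.8) = 4340 J.

W ≈ 4340 J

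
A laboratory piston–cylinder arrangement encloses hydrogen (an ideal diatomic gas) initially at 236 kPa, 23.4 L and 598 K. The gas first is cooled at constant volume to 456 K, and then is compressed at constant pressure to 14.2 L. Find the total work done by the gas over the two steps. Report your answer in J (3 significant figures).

Step 1 (isochoric): W = 0 (constant volume).
After step 1: P = 180 kPa (V unchanged).
Step 2 (isobaric): W = PΔV = (180 kPa)(14.2 − 23.4 L) = -1656 J.
W_total = 0 − 1656 = -1656 J.

W_total ≈ -1660 J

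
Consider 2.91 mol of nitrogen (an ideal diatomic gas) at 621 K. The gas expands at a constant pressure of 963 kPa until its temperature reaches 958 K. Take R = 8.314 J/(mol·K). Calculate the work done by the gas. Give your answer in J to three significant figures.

Isobaric: W = P ΔV = nR ΔT.
W = (2.91)(8.314)(958 − 621) = 8153 J.

W ≈ 8150 J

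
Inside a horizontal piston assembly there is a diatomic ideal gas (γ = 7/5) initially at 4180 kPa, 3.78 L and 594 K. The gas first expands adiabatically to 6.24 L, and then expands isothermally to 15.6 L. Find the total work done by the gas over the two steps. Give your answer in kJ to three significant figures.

W_total ≈ 19.0 kJ

Step 1 (adiabatic): W = (P₁V₁ − P₂V₂)/(γ−1) = (15800 − 12930)/0.4 = 7177 J.
After step 1: P = 2072 kPa, V = 6.24 L, T = 486.1 K.
Step 2 (isothermal): W = P₁V₁ ln(V₂/V₁) = (12930) ln(15.6/6.24) = 11847 J.
W_total = 7177 + 11847 = 19024 J.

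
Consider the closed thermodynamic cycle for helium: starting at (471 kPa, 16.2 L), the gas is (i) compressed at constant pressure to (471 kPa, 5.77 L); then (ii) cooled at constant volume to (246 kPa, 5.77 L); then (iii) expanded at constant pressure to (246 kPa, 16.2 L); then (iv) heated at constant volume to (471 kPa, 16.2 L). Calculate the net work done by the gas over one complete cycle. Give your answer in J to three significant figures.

Constant-volume legs do no work.
W(i) = (471)(5.77 − 16.2) = -4913 J; W(iii) = (246)(16.2 − 5.77) = 2566 J.
W_net = -4913 + 2566 = -2347 J (the counter-clockwise enclosed area).

W_net ≈ -2350 J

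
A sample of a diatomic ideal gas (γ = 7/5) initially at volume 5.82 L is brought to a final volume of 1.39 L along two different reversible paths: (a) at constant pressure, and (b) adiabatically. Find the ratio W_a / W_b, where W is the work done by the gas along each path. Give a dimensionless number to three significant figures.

W_a / W_b ≈ 0.394

Path (a) isobaric: W = P₁(V₂ − V₁) → W_a/(P₁V₁) = -0.7612.
Path (b) adiabatic: W = P₁V₁(1 − (V₁/V₂)^(γ−1))/(γ−1) → W_b/(P₁V₁) = -1.933.
W_a / W_b = -0.7612 / -1.933 = 0.3938.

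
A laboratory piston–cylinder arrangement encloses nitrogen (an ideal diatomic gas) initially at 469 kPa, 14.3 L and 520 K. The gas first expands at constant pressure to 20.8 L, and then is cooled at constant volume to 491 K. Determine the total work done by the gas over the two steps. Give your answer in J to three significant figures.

Step 1 (isobaric): W = PΔV = (469 kPa)(20.8 − 14.3 L) = 3048 J.
Step 2 (isochoric): W = 0 (constant volume).
W_total = 3048 + 0 = 3048 J.

W_total ≈ 3050 J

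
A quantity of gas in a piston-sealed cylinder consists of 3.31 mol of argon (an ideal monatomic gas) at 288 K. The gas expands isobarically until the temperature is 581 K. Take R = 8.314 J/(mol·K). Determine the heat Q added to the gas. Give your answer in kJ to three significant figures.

Q ≈ 20.2 kJ

Isobaric: W = nRΔT = (3.31)(8.314)(293) = 8063 J.
ΔU = nCᵥΔT with Cᵥ = 3R/2: ΔU = (3.31)(12.47)(293) = 12095 J.
Q = ΔU + W = 12095 + 8063 = 20158 J.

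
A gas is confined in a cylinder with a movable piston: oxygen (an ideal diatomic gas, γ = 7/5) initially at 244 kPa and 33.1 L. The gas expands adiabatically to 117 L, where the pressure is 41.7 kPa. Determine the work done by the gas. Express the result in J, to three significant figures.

W ≈ 7990 J

Adiabatic: W = (P₁V₁ − P₂V₂)/(γ − 1) with γ = 7/5.
P₁V₁ = 8076 J, P₂V₂ = 4879 J.
W = (8076 − 4879) / 0.4 = 7994 J.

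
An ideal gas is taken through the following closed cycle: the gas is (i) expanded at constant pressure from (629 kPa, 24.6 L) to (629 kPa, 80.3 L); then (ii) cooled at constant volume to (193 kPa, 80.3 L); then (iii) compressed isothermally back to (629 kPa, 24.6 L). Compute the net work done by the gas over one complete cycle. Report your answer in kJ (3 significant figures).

W_net ≈ 16.7 kJ

Leg (i): W = PΔV = (629)(80.3 − 24.6) = 35035 J.
Leg (ii): W = 0.
Leg (iii): W = PᵢVᵢ ln(V_f/Vᵢ) = (15498) ln(24.6/80.3) = -18334 J.
W_net = 35035 − 18334 = 16701 J.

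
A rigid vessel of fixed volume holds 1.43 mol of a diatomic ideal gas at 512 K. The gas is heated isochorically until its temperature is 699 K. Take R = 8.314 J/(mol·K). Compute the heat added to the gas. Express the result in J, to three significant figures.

Constant volume ⇒ W = 0, so Q = ΔU = nCᵥΔT with Cᵥ = 5R/2 = 20.79 J/(mol·K).
ΔU = (1.43)(20.79)(699 − 512) = 5558 J.

Q ≈ 5560 J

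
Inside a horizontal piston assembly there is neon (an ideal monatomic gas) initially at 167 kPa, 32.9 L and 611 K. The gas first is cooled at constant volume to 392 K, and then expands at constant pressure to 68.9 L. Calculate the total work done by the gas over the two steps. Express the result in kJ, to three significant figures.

Step 1 (isochoric): W = 0 (constant volume).
After step 1: P = 107.1 kPa (V unchanged).
Step 2 (isobaric): W = PΔV = (107.1 kPa)(68.9 − 32.9 L) = 3857 J.
W_total = 0 + 3857 = 3857 J.

W_total ≈ 3.86 kJ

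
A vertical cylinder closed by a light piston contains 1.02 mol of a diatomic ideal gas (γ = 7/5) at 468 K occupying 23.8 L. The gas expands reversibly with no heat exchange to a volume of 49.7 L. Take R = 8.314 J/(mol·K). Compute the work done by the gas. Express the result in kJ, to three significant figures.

W ≈ 2.53 kJ

Adiabatic: TV^(γ−1) = const with γ = 7/5.
T₂ = T₁ (V₁/V₂)^(γ−1) = 468 × (23.8/49.7)^0.4 = 468 × 0.7449 = 348.6 K.
W_by = nCᵥ(T₁ − T₂) = (1.02)(20.79)(468 − 348.6) = 2531 J.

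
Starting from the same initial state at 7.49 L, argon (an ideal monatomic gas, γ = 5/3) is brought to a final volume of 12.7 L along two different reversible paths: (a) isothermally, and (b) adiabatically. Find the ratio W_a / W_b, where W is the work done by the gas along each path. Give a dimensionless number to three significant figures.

Path (a) isothermal: W = P₁V₁ ln(V₂/V₁) → W_a/(P₁V₁) = 0.528.
Path (b) adiabatic: W = P₁V₁(1 − (V₁/V₂)^(γ−1))/(γ−1) → W_b/(P₁V₁) = 0.4451.
W_a / W_b = 0.528 / 0.4451 = 1.186.

W_a / W_b ≈ 1.19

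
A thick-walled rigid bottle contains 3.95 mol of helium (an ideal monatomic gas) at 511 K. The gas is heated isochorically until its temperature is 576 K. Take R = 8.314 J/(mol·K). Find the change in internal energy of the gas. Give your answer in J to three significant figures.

ΔU ≈ 3200 J

Constant volume ⇒ W = 0, so Q = ΔU = nCᵥΔT with Cᵥ = 3R/2 = 12.47 J/(mol·K).
ΔU = (3.95)(12.47)(576 − 511) = 3202 J.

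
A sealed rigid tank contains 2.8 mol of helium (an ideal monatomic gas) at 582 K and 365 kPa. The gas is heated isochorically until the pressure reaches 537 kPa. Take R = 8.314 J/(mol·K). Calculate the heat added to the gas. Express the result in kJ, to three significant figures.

Constant volume ⇒ W = 0, so Q = ΔU = nCᵥΔT with Cᵥ = 3R/2 = 12.47 J/(mol·K).
At constant V, T₂/T₁ = P₂/P₁ ⇒ ΔT = T₁(P₂/P₁ − 1) = 582·(537/365 − 1) = 274.3 K.
ΔU = (2.8)(12.47)(274.3) = 9577 J.

Q ≈ 9.58 kJ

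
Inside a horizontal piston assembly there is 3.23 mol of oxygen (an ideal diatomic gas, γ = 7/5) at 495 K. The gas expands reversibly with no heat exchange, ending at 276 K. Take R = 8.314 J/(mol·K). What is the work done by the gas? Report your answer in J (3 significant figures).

W ≈ 14700 J

Adiabatic ⇒ Q = 0, so W_by = −ΔU = nCᵥ(T₁ − T₂).
Cᵥ = 5R/2 = 20.79 J/(mol·K).
W = (3.23)(20.79)(495 − 276) = 14703 J.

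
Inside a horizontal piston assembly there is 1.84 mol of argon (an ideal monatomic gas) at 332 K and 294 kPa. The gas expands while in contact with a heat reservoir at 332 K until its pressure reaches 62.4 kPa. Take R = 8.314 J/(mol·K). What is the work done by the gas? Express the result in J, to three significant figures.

Isothermal process: W = nRT ln(V₂/V₁) = nRT ln(P₁/P₂).
W = (1.84)(8.314)(332) × ln(294/62.4)
  = 5079 × ln(4.712) = 5079 × 1.55
W_by_gas = 7872 J.

W ≈ 7870 J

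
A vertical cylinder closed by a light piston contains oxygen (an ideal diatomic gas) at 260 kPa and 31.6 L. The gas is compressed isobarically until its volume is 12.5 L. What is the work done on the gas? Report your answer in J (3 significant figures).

Isobaric: W = P ΔV.
W = (260 kPa)(12.5 − 31.6 L) = (260)(-19.1) = -4966 J.
Work on gas = −W_by = 4966 J.

W ≈ 4970 J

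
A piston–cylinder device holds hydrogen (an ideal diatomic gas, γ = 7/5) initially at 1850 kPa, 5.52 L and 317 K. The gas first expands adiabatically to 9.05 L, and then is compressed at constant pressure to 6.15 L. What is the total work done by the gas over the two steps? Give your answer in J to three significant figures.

W_total ≈ 1900 J

Step 1 (adiabatic): W = (P₁V₁ − P₂V₂)/(γ−1) = (10212 − 8380)/0.4 = 4581 J.
After step 1: P = 925.9 kPa, V = 9.05 L, T = 260.1 K.
Step 2 (isobaric): W = PΔV = (925.9 kPa)(6.15 − 9.05 L) = -2685 J.
W_total = 4581 − 2685 = 1896 J.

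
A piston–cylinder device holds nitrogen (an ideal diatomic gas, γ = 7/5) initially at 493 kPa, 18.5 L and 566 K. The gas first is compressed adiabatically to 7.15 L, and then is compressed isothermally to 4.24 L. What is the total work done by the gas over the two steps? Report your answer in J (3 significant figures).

W_total ≈ -17500 J

Step 1 (adiabatic): W = (P₁V₁ − P₂V₂)/(γ−1) = (9120 − 13340)/0.4 = -10549 J.
After step 1: P = 1866 kPa, V = 7.15 L, T = 827.9 K.
Step 2 (isothermal): W = P₁V₁ ln(V₂/V₁) = (13340) ln(4.24/7.15) = -6971 J.
W_total = -10549 − 6971 = -17520 J.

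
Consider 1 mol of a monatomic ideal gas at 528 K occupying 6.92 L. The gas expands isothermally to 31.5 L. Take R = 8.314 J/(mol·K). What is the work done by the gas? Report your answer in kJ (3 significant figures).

W ≈ 6.65 kJ

Isothermal: W = nRT ln(V₂/V₁).
W = (1)(8.314)(528) × ln(31.5/6.92)
  = 4390 × 1.516
W_by_gas = 6653 J.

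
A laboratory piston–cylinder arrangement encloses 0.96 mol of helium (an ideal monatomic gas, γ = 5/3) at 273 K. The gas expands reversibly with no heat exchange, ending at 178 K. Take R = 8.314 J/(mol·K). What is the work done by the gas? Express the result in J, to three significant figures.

W ≈ 1140 J

Adiabatic ⇒ Q = 0, so W_by = −ΔU = nCᵥ(T₁ − T₂).
Cᵥ = 3R/2 = 12.47 J/(mol·K).
W = (0.96)(12.47)(273 − 178) = 1137 J.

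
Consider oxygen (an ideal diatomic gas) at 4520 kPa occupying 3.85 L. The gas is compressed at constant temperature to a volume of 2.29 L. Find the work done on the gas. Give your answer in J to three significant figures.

Isothermal: W = nRT ln(V₂/V₁) = P₁V₁ ln(V₂/V₁).
P₁V₁ = (4520 kPa)(3.85 L) = 17402 J.
W = 17402 × ln(2.29/3.85) = 17402 × -0.5195
W_by_gas = -9041 J; work on gas = −W_by = 9041 J.

W ≈ 9040 J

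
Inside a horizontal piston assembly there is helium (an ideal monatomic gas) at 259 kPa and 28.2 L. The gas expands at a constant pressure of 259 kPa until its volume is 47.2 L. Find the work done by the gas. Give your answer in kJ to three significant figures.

Isobaric: W = P ΔV.
W = (259 kPa)(47.2 − 28.2 L) = (259)(19) = 4921 J.

W ≈ 4.92 kJ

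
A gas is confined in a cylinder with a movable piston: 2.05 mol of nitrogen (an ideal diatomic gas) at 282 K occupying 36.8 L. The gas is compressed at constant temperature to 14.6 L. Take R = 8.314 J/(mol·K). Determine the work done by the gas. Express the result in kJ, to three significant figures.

Isothermal: W = nRT ln(V₂/V₁).
W = (2.05)(8.314)(282) × ln(14.6/36.8)
  = 4806 × -0.9245
W_by_gas = -4443 J.

W ≈ -4.44 kJ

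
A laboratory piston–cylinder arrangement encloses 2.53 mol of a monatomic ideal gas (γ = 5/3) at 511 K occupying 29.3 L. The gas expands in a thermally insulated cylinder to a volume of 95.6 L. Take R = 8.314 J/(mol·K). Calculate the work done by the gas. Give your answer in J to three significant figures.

W ≈ 8790 J

Adiabatic: TV^(γ−1) = const with γ = 5/3.
T₂ = T₁ (V₁/V₂)^(γ−1) = 511 × (29.3/95.6)^0.667 = 511 × 0.4546 = 232.3 K.
W_by = nCᵥ(T₁ − T₂) = (2.53)(12.47)(511 − 232.3) = 8794 J.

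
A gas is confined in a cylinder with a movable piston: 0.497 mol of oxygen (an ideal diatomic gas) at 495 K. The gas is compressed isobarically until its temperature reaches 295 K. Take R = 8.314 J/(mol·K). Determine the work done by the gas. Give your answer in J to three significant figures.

W ≈ -826 J

Isobaric: W = P ΔV = nR ΔT.
W = (0.497)(8.314)(295 − 495) = -826.4 J.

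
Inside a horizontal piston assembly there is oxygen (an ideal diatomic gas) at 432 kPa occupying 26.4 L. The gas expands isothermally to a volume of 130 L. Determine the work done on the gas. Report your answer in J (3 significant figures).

Isothermal: W = nRT ln(V₂/V₁) = P₁V₁ ln(V₂/V₁).
P₁V₁ = (432 kPa)(26.4 L) = 11405 J.
W = 11405 × ln(130/26.4) = 11405 × 1.594
W_by_gas = 18181 J; work on gas = −W_by = -18181 J.

W ≈ -18200 J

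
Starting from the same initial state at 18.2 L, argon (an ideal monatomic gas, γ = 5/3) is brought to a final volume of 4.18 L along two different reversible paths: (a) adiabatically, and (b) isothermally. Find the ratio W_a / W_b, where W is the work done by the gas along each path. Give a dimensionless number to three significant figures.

W_a / W_b ≈ 1.70

Path (a) adiabatic: W = P₁V₁(1 − (V₁/V₂)^(γ−1))/(γ−1) → W_a/(P₁V₁) = -2.5.
Path (b) isothermal: W = P₁V₁ ln(V₂/V₁) → W_b/(P₁V₁) = -1.471.
W_a / W_b = -2.5 / -1.471 = 1.699.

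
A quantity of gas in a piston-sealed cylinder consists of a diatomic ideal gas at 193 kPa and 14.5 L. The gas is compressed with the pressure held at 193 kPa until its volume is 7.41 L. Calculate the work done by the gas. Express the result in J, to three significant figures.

Isobaric: W = P ΔV.
W = (193 kPa)(7.41 − 14.5 L) = (193)(-7.09) = -1368 J.

W ≈ -1370 J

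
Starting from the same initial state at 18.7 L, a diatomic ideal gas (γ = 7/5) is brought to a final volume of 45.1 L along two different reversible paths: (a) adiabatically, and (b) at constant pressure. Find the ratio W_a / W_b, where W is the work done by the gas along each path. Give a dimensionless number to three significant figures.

W_a / W_b ≈ 0.526

Path (a) adiabatic: W = P₁V₁(1 − (V₁/V₂)^(γ−1))/(γ−1) → W_a/(P₁V₁) = 0.7421.
Path (b) isobaric: W = P₁(V₂ − V₁) → W_b/(P₁V₁) = 1.412.
W_a / W_b = 0.7421 / 1.412 = 0.5256.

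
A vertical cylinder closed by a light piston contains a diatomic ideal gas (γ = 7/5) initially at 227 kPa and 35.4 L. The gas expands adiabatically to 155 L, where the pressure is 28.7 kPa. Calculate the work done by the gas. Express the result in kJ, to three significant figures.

Adiabatic: W = (P₁V₁ − P₂V₂)/(γ − 1) with γ = 7/5.
P₁V₁ = 8036 J, P₂V₂ = 4448 J.
W = (8036 − 4448) / 0.4 = 8968 J.

W ≈ 8.97 kJ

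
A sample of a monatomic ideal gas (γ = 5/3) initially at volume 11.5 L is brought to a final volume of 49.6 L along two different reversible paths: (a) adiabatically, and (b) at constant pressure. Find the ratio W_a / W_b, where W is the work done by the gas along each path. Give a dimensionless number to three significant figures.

W_a / W_b ≈ 0.282

Path (a) adiabatic: W = P₁V₁(1 − (V₁/V₂)^(γ−1))/(γ−1) → W_a/(P₁V₁) = 0.9339.
Path (b) isobaric: W = P₁(V₂ − V₁) → W_b/(P₁V₁) = 3.313.
W_a / W_b = 0.9339 / 3.313 = 0.2819.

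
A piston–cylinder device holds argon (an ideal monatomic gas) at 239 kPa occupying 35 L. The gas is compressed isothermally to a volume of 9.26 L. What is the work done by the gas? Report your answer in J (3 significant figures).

W ≈ -11100 J

Isothermal: W = nRT ln(V₂/V₁) = P₁V₁ ln(V₂/V₁).
P₁V₁ = (239 kPa)(35 L) = 8365 J.
W = 8365 × ln(9.26/35) = 8365 × -1.33
W_by_gas = -11122 J.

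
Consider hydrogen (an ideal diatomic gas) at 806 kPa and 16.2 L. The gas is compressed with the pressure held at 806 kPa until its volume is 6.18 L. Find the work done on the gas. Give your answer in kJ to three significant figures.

Isobaric: W = P ΔV.
W = (806 kPa)(6.18 − 16.2 L) = (806)(-10.02) = -8076 J.
Work on gas = −W_by = 8076 J.

W ≈ 8.08 kJ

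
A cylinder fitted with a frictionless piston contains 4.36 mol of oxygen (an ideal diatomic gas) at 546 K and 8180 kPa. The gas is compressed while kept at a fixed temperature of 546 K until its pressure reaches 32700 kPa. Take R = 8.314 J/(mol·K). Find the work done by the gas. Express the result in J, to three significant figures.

Isothermal process: W = nRT ln(V₂/V₁) = nRT ln(P₁/P₂).
W = (4.36)(8.314)(546) × ln(8180/32700)
  = 19792 × ln(0.2502) = 19792 × -1.386
W_by_gas = -27425 J.

W ≈ -27400 J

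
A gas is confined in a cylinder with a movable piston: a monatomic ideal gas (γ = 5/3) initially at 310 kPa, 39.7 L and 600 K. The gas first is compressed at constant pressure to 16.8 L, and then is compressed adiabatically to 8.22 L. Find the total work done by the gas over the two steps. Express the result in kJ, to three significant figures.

Step 1 (isobaric): W = PΔV = (310 kPa)(16.8 − 39.7 L) = -7099 J.
After step 1: P = 310 kPa, V = 16.8 L, T = 253.9 K.
Step 2 (adiabatic): W = (P₁V₁ − P₂V₂)/(γ−1) = (5208 − 8387)/0.667 = -4769 J.
W_total = -7099 − 4769 = -11868 J.

W_total ≈ -11.9 kJ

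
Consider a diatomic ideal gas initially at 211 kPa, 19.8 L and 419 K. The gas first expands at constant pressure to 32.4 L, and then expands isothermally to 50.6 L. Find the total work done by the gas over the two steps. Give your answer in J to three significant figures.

Step 1 (isobaric): W = PΔV = (211 kPa)(32.4 − 19.8 L) = 2659 J.
After step 1: P = 211 kPa, V = 32.4 L, T = 685.6 K.
Step 2 (isothermal): W = P₁V₁ ln(V₂/V₁) = (6836) ln(50.6/32.4) = 3048 J.
W_total = 2659 + 3048 = 5706 J.

W_total ≈ 5710 J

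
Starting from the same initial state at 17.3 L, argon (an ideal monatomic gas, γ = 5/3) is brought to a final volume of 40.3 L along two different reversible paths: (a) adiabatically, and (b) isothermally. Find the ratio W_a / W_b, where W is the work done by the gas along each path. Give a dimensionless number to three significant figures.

Path (a) adiabatic: W = P₁V₁(1 − (V₁/V₂)^(γ−1))/(γ−1) → W_a/(P₁V₁) = 0.6464.
Path (b) isothermal: W = P₁V₁ ln(V₂/V₁) → W_b/(P₁V₁) = 0.8456.
W_a / W_b = 0.6464 / 0.8456 = 0.7644.

W_a / W_b ≈ 0.764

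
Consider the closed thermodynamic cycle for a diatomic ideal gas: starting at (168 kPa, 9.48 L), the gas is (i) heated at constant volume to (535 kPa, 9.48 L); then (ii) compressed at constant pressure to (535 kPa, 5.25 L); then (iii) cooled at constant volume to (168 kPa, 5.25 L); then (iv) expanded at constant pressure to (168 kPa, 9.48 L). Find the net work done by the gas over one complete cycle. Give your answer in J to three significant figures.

W_net ≈ -1550 J

Constant-volume legs do no work.
W(ii) = (535)(5.25 − 9.48) = -2263 J; W(iv) = (168)(9.48 − 5.25) = 710.6 J.
W_net = -2263 + 710.6 = -1552 J (the counter-clockwise enclosed area).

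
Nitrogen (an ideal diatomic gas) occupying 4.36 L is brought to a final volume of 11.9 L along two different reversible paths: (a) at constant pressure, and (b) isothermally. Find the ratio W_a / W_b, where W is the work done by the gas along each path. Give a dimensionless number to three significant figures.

Path (a) isobaric: W = P₁(V₂ − V₁) → W_a/(P₁V₁) = 1.729.
Path (b) isothermal: W = P₁V₁ ln(V₂/V₁) → W_b/(P₁V₁) = 1.004.
W_a / W_b = 1.729 / 1.004 = 1.722.

W_a / W_b ≈ 1.72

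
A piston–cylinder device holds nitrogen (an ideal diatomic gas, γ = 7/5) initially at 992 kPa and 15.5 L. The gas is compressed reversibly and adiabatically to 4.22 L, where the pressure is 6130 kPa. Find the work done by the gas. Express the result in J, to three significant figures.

W ≈ -26200 J

Adiabatic: W = (P₁V₁ − P₂V₂)/(γ − 1) with γ = 7/5.
P₁V₁ = 15376 J, P₂V₂ = 25869 J.
W = (15376 − 25869) / 0.4 = -26232 J.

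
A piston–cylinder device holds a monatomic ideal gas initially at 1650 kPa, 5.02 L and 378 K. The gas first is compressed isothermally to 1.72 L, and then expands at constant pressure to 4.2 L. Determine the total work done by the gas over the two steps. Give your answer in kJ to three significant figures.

Step 1 (isothermal): W = P₁V₁ ln(V₂/V₁) = (8283) ln(1.72/5.02) = -8872 J.
After step 1: P = 4816 kPa, V = 1.72 L, T = 378 K.
Step 2 (isobaric): W = PΔV = (4816 kPa)(4.2 − 1.72 L) = 11943 J.
W_total = -8872 + 11943 = 3071 J.

W_total ≈ 3.07 kJ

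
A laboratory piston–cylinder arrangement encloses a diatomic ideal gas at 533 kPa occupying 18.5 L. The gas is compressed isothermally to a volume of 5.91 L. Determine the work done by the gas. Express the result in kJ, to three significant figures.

Isothermal: W = nRT ln(V₂/V₁) = P₁V₁ ln(V₂/V₁).
P₁V₁ = (533 kPa)(18.5 L) = 9860 J.
W = 9860 × ln(5.91/18.5) = 9860 × -1.141
W_by_gas = -11252 J.

W ≈ -11.3 kJ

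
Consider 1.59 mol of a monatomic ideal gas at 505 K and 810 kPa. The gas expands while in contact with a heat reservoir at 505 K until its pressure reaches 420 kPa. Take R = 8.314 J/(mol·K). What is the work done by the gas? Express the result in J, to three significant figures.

Isothermal process: W = nRT ln(V₂/V₁) = nRT ln(P₁/P₂).
W = (1.59)(8.314)(505) × ln(810/420)
  = 6676 × ln(1.929) = 6676 × 0.6568
W_by_gas = 4384 J.

W ≈ 4380 J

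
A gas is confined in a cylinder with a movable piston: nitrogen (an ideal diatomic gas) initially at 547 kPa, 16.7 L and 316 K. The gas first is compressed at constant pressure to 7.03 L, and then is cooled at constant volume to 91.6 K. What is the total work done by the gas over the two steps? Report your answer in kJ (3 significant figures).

W_total ≈ -5.29 kJ

Step 1 (isobaric): W = PΔV = (547 kPa)(7.03 − 16.7 L) = -5289 J.
Step 2 (isochoric): W = 0 (constant volume).
W_total = -5289 + 0 = -5289 J.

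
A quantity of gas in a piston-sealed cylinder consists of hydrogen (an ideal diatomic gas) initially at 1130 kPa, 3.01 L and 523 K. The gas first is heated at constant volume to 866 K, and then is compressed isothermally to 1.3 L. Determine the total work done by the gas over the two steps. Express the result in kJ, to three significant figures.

Step 1 (isochoric): W = 0 (constant volume).
After step 1: P = 1871 kPa (V unchanged).
Step 2 (isothermal): W = P₁V₁ ln(V₂/V₁) = (5632) ln(1.3/3.01) = -4728 J.
W_total = 0 − 4728 = -4728 J.

W_total ≈ -4.73 kJ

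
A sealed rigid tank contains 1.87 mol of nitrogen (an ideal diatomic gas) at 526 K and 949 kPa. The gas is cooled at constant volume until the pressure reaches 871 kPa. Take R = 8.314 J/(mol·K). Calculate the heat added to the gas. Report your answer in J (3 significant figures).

Constant volume ⇒ W = 0, so Q = ΔU = nCᵥΔT with Cᵥ = 5R/2 = 20.79 J/(mol·K).
At constant V, T₂/T₁ = P₂/P₁ ⇒ ΔT = T₁(P₂/P₁ − 1) = 526·(871/949 − 1) = -43.23 K.
ΔU = (1.87)(20.79)(-43.23) = -1680 J.

Q ≈ -1680 J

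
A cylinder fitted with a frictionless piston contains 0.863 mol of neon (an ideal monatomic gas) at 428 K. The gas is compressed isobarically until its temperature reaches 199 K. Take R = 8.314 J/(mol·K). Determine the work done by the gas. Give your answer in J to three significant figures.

W ≈ -1640 J

Isobaric: W = P ΔV = nR ΔT.
W = (0.863)(8.314)(199 − 428) = -1643 J.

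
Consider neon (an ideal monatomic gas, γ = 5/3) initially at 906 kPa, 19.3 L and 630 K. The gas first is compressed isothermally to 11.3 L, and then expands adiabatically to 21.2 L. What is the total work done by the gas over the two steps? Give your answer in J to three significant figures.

W_total ≈ -374 J

Step 1 (isothermal): W = P₁V₁ ln(V₂/V₁) = (17486) ln(11.3/19.3) = -9360 J.
After step 1: P = 1547 kPa, V = 11.3 L, T = 630 K.
Step 2 (adiabatic): W = (P₁V₁ − P₂V₂)/(γ−1) = (17486 − 11495)/0.667 = 8986 J.
W_total = -9360 + 8986 = -374.2 J.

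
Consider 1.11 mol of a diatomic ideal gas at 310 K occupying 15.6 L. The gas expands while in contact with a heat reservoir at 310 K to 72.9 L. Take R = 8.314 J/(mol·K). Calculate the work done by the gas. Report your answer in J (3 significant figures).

W ≈ 4410 J

Isothermal: W = nRT ln(V₂/V₁).
W = (1.11)(8.314)(310) × ln(72.9/15.6)
  = 2861 × 1.542
W_by_gas = 4411 J.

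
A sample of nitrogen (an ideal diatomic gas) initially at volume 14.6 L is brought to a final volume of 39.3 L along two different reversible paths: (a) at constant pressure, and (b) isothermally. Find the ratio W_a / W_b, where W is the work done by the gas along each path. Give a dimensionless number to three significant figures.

Path (a) isobaric: W = P₁(V₂ − V₁) → W_a/(P₁V₁) = 1.692.
Path (b) isothermal: W = P₁V₁ ln(V₂/V₁) → W_b/(P₁V₁) = 0.9902.
W_a / W_b = 1.692 / 0.9902 = 1.709.

W_a / W_b ≈ 1.71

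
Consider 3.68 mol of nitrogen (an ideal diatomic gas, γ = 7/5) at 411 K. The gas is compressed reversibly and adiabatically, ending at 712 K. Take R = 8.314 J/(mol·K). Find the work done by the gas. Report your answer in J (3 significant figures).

Adiabatic ⇒ Q = 0, so W_by = −ΔU = nCᵥ(T₁ − T₂).
Cᵥ = 5R/2 = 20.79 J/(mol·K).
W = (3.68)(20.79)(411 − 712) = -23023 J.

W ≈ -23000 J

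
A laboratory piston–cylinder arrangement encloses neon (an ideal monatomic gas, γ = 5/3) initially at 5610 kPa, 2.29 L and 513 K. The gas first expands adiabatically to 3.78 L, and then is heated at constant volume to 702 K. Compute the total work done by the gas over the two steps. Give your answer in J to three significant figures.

W_total ≈ 5470 J

Step 1 (adiabatic): W = (P₁V₁ − P₂V₂)/(γ−1) = (12847 − 9198)/0.667 = 5473 J.
Step 2 (isochoric): W = 0 (constant volume).
W_total = 5473 + 0 = 5473 J.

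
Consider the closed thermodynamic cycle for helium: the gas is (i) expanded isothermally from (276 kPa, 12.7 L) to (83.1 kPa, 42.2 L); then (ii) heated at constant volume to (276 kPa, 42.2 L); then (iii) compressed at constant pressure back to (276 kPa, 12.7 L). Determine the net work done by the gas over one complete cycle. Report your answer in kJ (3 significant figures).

Leg (i): W = PᵢVᵢ ln(V_f/Vᵢ) = (3505) ln(42.2/12.7) = 4209 J.
Leg (ii): W = 0.
Leg (iii): W = PΔV = (276)(12.7 − 42.2) = -8142 J.
W_net = 4209 − 8142 = -3933 J.

W_net ≈ -3.93 kJ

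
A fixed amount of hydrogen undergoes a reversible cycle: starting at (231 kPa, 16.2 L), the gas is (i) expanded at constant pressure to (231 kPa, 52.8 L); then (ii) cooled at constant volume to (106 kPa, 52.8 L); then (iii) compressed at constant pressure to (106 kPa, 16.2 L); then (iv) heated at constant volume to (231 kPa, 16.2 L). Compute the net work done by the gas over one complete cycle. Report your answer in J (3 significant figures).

W_net ≈ 4570 J

Constant-volume legs do no work.
W(i) = (231)(52.8 − 16.2) = 8455 J; W(iii) = (106)(16.2 − 52.8) = -3880 J.
W_net = 8455 − 3880 = 4575 J (the clockwise enclosed area).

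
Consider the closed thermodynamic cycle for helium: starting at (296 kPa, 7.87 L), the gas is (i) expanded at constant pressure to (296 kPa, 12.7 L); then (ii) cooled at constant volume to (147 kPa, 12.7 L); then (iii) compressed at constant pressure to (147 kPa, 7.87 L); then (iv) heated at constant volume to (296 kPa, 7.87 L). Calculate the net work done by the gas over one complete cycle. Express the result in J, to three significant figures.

W_net ≈ 720 J

Constant-volume legs do no work.
W(i) = (296)(12.7 − 7.87) = 1430 J; W(iii) = (147)(7.87 − 12.7) = -710 J.
W_net = 1430 − 710 = 719.7 J (the clockwise enclosed area).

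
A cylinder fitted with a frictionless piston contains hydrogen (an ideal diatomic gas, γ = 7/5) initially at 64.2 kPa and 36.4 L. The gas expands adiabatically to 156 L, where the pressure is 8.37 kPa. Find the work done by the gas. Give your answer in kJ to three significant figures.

W ≈ 2.58 kJ

Adiabatic: W = (P₁V₁ − P₂V₂)/(γ − 1) with γ = 7/5.
P₁V₁ = 2337 J, P₂V₂ = 1306 J.
W = (2337 − 1306) / 0.4 = 2578 J.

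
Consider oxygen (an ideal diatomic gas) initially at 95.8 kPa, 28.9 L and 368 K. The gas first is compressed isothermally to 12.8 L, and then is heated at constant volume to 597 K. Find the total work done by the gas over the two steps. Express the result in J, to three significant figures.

Step 1 (isothermal): W = P₁V₁ ln(V₂/V₁) = (2769) ln(12.8/28.9) = -2255 J.
Step 2 (isochoric): W = 0 (constant volume).
W_total = -2255 + 0 = -2255 J.

W_total ≈ -2250 J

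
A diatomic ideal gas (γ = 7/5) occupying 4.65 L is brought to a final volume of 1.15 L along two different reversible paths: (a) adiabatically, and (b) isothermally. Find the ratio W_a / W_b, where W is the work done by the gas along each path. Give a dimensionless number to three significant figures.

Path (a) adiabatic: W = P₁V₁(1 − (V₁/V₂)^(γ−1))/(γ−1) → W_a/(P₁V₁) = -1.872.
Path (b) isothermal: W = P₁V₁ ln(V₂/V₁) → W_b/(P₁V₁) = -1.397.
W_a / W_b = -1.872 / -1.397 = 1.34.

W_a / W_b ≈ 1.34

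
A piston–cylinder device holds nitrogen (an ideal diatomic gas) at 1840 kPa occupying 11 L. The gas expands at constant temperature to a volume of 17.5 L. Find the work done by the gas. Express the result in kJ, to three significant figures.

W ≈ 9.40 kJ

Isothermal: W = nRT ln(V₂/V₁) = P₁V₁ ln(V₂/V₁).
P₁V₁ = (1840 kPa)(11 L) = 20240 J.
W = 20240 × ln(17.5/11) = 20240 × 0.4643
W_by_gas = 9398 J.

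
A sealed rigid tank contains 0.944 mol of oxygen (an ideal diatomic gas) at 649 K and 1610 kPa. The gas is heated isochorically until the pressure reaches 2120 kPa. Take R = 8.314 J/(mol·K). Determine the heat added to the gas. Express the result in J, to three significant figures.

Constant volume ⇒ W = 0, so Q = ΔU = nCᵥΔT with Cᵥ = 5R/2 = 20.79 J/(mol·K).
At constant V, T₂/T₁ = P₂/P₁ ⇒ ΔT = T₁(P₂/P₁ − 1) = 649·(2120/1610 − 1) = 205.6 K.
ΔU = (0.944)(20.79)(205.6) = 4034 J.

Q ≈ 4030 J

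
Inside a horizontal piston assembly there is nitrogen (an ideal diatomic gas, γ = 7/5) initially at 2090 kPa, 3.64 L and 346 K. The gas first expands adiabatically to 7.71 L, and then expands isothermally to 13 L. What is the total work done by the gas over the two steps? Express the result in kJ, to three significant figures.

Step 1 (adiabatic): W = (P₁V₁ − P₂V₂)/(γ−1) = (7608 − 5635)/0.4 = 4932 J.
After step 1: P = 730.8 kPa, V = 7.71 L, T = 256.3 K.
Step 2 (isothermal): W = P₁V₁ ln(V₂/V₁) = (5635) ln(13/7.71) = 2944 J.
W_total = 4932 + 2944 = 7876 J.

W_total ≈ 7.88 kJ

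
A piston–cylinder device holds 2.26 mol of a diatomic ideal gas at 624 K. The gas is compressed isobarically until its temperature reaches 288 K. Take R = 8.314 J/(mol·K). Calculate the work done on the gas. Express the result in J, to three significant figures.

W ≈ 6310 J

Isobaric: W = P ΔV = nR ΔT.
W = (2.26)(8.314)(288 − 624) = -6313 J.
Work on gas = −W_by = 6313 J.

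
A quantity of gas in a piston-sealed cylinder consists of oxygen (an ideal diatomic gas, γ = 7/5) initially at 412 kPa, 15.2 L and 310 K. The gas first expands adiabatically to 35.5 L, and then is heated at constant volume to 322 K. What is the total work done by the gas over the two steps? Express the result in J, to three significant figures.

Step 1 (adiabatic): W = (P₁V₁ − P₂V₂)/(γ−1) = (6262 − 4461)/0.4 = 4505 J.
Step 2 (isochoric): W = 0 (constant volume).
W_total = 4505 + 0 = 4505 J.

W_total ≈ 4500 J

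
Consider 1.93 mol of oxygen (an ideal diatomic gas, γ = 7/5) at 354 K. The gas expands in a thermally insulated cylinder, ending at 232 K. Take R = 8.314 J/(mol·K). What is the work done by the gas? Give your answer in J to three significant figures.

Adiabatic ⇒ Q = 0, so W_by = −ΔU = nCᵥ(T₁ − T₂).
Cᵥ = 5R/2 = 20.79 J/(mol·K).
W = (1.93)(20.79)(354 − 232) = 4894 J.

W ≈ 4890 J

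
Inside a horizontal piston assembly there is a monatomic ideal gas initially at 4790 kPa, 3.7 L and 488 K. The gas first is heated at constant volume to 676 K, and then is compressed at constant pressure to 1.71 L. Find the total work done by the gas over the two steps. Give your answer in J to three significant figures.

Step 1 (isochoric): W = 0 (constant volume).
After step 1: P = 6635 kPa (V unchanged).
Step 2 (isobaric): W = PΔV = (6635 kPa)(1.71 − 3.7 L) = -13204 J.
W_total = 0 − 13204 = -13204 J.

W_total ≈ -13200 J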